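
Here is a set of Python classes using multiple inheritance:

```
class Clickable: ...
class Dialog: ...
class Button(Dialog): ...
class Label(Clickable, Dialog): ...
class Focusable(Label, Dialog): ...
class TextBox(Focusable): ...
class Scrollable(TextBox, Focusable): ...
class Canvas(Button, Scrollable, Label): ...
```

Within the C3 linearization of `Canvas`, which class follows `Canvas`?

Button

L[Canvas] = Canvas + merge(L[Button], L[Scrollable], L[Label], [Button Scrollable Label])
  take Button:  [Button Dialog object] + [Scrollable TextBox Focusable Label Clickable Dialog object] + [Label Clickable Dialog object] + [Button Scrollable Label]
  take Scrollable:  [Dialog object] + [Scrollable TextBox Focusable Label Clickable Dialog object] + [Label Clickable Dialog object] + [Scrollable Label]
  take TextBox:  [Dialog object] + [TextBox Focusable Label Clickable Dialog object] + [Label Clickable Dialog object] + [Label]
  take Focusable:  [Dialog object] + [Focusable Label Clickable Dialog object] + [Label Clickable Dialog object] + [Label]
  take Label:  [Dialog object] + [Label Clickable Dialog object] + [Label Clickable Dialog object] + [Label]
  take Clickable:  [Dialog object] + [Clickable Dialog object] + [Clickable Dialog object]
  take Dialog:  [Dialog object] + [Dialog object] + [Dialog object]
  take object:  [object] + [object] + [object]
MRO: Canvas Button Scrollable TextBox Focusable Label Clickable Dialog object
Canvas is at position 0; next is Button.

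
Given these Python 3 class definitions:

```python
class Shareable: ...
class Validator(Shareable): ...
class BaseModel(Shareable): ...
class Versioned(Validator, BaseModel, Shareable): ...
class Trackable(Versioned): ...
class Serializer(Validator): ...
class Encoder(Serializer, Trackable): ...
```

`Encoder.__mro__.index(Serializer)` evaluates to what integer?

1

L[Encoder] = Encoder + merge(L[Serializer], L[Trackable], [Serializer Trackable])
  take Serializer:  [Serializer Validator Shareable object] + [Trackable Versioned Validator BaseModel Shareable object] + [Serializer Trackable]
  take Trackable:  [Validator Shareable object] + [Trackable Versioned Validator BaseModel Shareable object] + [Trackable]
  take Versioned:  [Validator Shareable object] + [Versioned Validator BaseModel Shareable object]
  take Validator:  [Validator Shareable object] + [Validator BaseModel Shareable object]
  take BaseModel:  [Shareable object] + [BaseModel Shareable object]
  take Shareable:  [Shareable object] + [Shareable object]
  take object:  [object] + [object]
MRO: Encoder Serializer Trackable Versioned Validator BaseModel Shareable object
Serializer sits at index 1.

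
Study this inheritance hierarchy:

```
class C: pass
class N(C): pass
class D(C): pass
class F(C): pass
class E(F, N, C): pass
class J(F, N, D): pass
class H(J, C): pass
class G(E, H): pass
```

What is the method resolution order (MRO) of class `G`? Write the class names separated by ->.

L[G] = G + merge(L[E], L[H], [E H])
  take E:  [E F N C object] + [H J F N D C object] + [E H]
  take H:  [F N C object] + [H J F N D C object] + [H]
  take J:  [F N C object] + [J F N D C object]
  take F:  [F N C object] + [F N D C object]
  take N:  [N C object] + [N D C object]
  take D:  [C object] + [D C object]
  take C:  [C object] + [C object]
  take object:  [object] + [object]

G -> E -> H -> J -> F -> N -> D -> C -> object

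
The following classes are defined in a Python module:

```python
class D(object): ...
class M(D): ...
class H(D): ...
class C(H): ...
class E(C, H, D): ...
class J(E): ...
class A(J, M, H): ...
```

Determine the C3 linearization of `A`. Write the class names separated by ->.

L[A] = A + merge(L[J], L[M], L[H], [J M H])
  take J:  [J E C H D object] + [M D object] + [H D object] + [J M H]
  take E:  [E C H D object] + [M D object] + [H D object] + [M H]
  take C:  [C H D object] + [M D object] + [H D object] + [M H]
  take M:  [H D object] + [M D object] + [H D object] + [M H]
  take H:  [H D object] + [D object] + [H D object] + [H]
  take D:  [D object] + [D object] + [D object]
  take object:  [object] + [object] + [object]

A -> J -> E -> C -> M -> H -> D -> object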